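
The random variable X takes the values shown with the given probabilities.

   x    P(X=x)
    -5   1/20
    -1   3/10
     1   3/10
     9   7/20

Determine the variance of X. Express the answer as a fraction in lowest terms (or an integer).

E[X] = (1/20)·(-5) + (3/10)·(-1) + (3/10)·1 + (7/20)·9 = 29/10
E[X²] = (1/20)·25 + (3/10)·1 + (3/10)·1 + (7/20)·81 = 151/5
Var(X) = 151/5 − (29/10)² = 2179/100

2179/100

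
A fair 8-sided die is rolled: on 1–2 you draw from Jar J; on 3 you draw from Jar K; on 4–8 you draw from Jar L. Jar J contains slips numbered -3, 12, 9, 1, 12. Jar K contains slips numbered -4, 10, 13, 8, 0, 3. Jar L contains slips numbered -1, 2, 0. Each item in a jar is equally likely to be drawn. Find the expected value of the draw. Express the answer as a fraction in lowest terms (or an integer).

143/60

E[X | Jar J] = (-3 + 12 + 9 + 1 + 12)/5 = 31/5
E[X | Jar K] = (-4 + 10 + 13 + 8 + 0 + 3)/6 = 5
E[X | Jar L] = (-1 + 2 + 0)/3 = 1/3
E[X] = (1/4)·31/5 + (1/8)·5 + (5/8)·1/3 = 143/60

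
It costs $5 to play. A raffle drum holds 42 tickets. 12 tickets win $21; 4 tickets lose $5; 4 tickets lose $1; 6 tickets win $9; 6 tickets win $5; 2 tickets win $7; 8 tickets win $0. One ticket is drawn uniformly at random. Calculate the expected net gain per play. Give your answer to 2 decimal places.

E[payout] = (12/42)·21 + (4/42)·(-5) + (4/42)·(-1) + (6/42)·9 + (6/42)·5 + (2/42)·7 + (8/42)·0 = 163/21
Expected profit = 163/21 − 5 = 58/21 ≈ $2.76

$2.76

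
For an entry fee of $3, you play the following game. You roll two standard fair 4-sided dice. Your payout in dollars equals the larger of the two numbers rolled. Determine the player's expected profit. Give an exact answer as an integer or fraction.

1/8 dollars

Distribution of the larger of the two numbers rolled: 1 w.p. 1/16, 2 w.p. 3/16, 3 w.p. 5/16, 4 w.p. 7/16
E[payout] = (1/16)·1 + (3/16)·2 + (5/16)·3 + (7/16)·4 = 25/8
Expected profit = 25/8 − 3 = 1/8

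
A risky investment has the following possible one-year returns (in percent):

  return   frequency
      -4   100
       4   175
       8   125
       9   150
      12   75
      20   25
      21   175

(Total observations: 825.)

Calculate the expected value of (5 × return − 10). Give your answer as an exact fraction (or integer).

405/11

Total = 825, so P(return=-4) = 100/825, etc.
E[5x-10] = (4/33)·(-30) + (7/33)·10 + (5/33)·30 + (2/11)·35 + (1/11)·50 + (1/33)·90 + (7/33)·95
     = 405/11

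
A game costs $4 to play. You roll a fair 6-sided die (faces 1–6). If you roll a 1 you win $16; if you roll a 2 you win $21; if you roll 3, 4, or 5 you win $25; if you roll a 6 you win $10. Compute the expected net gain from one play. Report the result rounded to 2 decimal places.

$16.33

E[payout] = (1/6)·10 + (1/6)·16 + (1/6)·21 + (1/2)·25 = 61/3
Expected profit = 61/3 − 4 = 49/3 ≈ $16.33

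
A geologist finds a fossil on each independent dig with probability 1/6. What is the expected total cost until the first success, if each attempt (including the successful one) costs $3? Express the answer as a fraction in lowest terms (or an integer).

E[#attempts] = 1/p = 6; E[cost] = 3·6 = 18.

$18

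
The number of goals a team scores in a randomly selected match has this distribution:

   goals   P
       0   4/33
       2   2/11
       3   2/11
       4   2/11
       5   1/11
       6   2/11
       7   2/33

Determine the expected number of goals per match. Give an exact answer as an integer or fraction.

E[X] = (4/33)·0 + (2/11)·2 + (2/11)·3 + (2/11)·4 + (1/11)·5 + (2/11)·6 + (2/33)·7
     = 119/33

119/33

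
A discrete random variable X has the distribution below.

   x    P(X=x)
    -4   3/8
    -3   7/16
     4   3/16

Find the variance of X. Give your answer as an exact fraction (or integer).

E[X] = (3/8)·(-4) + (7/16)·(-3) + (3/16)·4 = -33/16
E[X²] = (3/8)·16 + (7/16)·9 + (3/16)·16 = 207/16
Var(X) = 207/16 − (-33/16)² = 2223/256

2223/256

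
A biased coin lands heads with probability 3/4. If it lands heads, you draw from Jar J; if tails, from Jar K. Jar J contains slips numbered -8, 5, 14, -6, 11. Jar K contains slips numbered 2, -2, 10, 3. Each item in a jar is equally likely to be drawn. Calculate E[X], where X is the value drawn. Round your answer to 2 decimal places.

E[X | Jar J] = (-8 + 5 + 14 − 6 + 11)/5 = 16/5
E[X | Jar K] = (2 − 2 + 10 + 3)/4 = 13/4
E[X] = (3/4)·16/5 + (1/4)·13/4 = 257/80 ≈ 3.21

3.21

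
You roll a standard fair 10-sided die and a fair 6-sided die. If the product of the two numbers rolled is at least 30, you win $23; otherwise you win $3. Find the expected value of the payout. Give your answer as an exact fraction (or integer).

E[payout] = (3/4)·3 + (1/4)·23 = 8

$8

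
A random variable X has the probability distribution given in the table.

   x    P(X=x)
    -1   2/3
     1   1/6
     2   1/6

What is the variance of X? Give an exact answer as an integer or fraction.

E[X] = (2/3)·(-1) + (1/6)·1 + (1/6)·2 = -1/6
E[X²] = (2/3)·1 + (1/6)·1 + (1/6)·4 = 3/2
Var(X) = 3/2 − (-1/6)² = 53/36

53/36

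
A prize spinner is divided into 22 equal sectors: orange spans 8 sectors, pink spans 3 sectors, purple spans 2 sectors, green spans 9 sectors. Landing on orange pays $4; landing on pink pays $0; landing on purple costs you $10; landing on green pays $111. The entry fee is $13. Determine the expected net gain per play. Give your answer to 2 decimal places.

E[payout] = (8/22)·4 + (3/22)·0 + (2/22)·(-10) + (9/22)·111 = 1011/22
Expected profit = 1011/22 − 13 = 725/22 ≈ $32.95

$32.95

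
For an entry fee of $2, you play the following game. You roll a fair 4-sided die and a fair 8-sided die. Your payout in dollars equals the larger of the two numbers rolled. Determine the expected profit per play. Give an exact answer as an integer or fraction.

45/16 dollars

Distribution of the larger of the two numbers rolled: 1 w.p. 1/32, 2 w.p. 3/32, 3 w.p. 5/32, 4 w.p. 7/32, 5 w.p. 1/8, 6 w.p. 1/8, …
E[payout] = (1/32)·1 + (3/32)·2 + (5/32)·3 + (7/32)·4 + (1/8)·5 + (1/8)·6 + (1/8)·7 + (1/8)·8 = 77/16
Expected profit = 77/16 − 2 = 45/16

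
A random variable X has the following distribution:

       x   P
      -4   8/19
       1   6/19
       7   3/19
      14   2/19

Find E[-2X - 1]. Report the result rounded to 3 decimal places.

E[-2x-1] = (8/19)·7 + (6/19)·(-3) + (3/19)·(-15) + (2/19)·(-29)
     = -65/19 ≈ -3.421

-3.421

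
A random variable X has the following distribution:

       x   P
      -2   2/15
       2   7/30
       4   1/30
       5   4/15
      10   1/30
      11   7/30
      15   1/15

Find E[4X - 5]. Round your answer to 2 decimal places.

E[4x-5] = (2/15)·(-13) + (7/30)·3 + (1/30)·11 + (4/15)·15 + (1/30)·35 + (7/30)·39 + (1/15)·55
     = 259/15 ≈ 17.27

17.27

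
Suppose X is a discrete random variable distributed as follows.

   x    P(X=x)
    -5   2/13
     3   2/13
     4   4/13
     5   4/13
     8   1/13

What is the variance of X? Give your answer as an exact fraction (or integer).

E[X] = (2/13)·(-5) + (2/13)·3 + (4/13)·4 + (4/13)·5 + (1/13)·8 = 40/13
E[X²] = (2/13)·25 + (2/13)·9 + (4/13)·16 + (4/13)·25 + (1/13)·64 = 296/13
Var(X) = 296/13 − (40/13)² = 2248/169

2248/169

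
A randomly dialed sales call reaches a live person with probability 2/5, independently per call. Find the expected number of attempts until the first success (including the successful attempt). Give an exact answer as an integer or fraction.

For a geometric distribution, E[trials] = 1/p = 1/(2/5) = 5/2.

5/2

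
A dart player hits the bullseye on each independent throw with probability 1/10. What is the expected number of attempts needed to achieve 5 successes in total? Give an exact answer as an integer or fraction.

By linearity (sum of 5 independent geometric waits), E[trials] = 5/p = 5/(1/10) = 50.

50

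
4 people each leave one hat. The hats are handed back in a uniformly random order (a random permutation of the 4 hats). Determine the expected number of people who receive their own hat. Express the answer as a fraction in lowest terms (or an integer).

Let Xᵢ = 1 if person i gets their own hat. For each i, P(Xᵢ=1) = 1/4.
By linearity of expectation, E[X₁+…+X_4] = 4·(1/4) = 1.

1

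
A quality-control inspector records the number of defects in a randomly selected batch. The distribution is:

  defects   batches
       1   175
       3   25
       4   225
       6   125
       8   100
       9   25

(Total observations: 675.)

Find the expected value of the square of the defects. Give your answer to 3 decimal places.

25.074

Total = 675, so P(defects=1) = 175/675, etc.
E[X²] = (7/27)·1 + (1/27)·9 + (1/3)·16 + (5/27)·36 + (4/27)·64 + (1/27)·81
     = 677/27 ≈ 25.074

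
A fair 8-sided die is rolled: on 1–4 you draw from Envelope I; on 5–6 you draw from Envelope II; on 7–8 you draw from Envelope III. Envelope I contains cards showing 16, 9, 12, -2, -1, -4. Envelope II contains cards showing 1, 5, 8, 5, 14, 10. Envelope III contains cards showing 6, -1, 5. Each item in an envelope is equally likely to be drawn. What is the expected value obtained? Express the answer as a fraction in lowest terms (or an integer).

41/8

E[X | Envelope I] = (16 + 9 + 12 − 2 − 1 − 4)/6 = 5
E[X | Envelope II] = (1 + 5 + 8 + 5 + 14 + 10)/6 = 43/6
E[X | Envelope III] = (6 − 1 + 5)/3 = 10/3
E[X] = (1/2)·5 + (1/4)·43/6 + (1/4)·10/3 = 41/8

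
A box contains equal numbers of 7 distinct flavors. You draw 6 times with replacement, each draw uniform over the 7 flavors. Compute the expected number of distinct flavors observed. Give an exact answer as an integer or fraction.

70993/16807

Let Xⱼ=1 if type j appears at least once. P(Xⱼ=1) = 1 − ((7−1)/7)^6 = 70993/117649.
E[#distinct] = 7·70993/117649 = 70993/16807.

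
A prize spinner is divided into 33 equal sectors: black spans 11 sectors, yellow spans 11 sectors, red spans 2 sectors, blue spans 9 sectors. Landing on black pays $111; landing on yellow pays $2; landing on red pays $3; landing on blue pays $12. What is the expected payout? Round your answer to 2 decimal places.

E[payout] = (11/33)·111 + (11/33)·2 + (2/33)·3 + (9/33)·12 = 1357/33
≈ $41.12

$41.12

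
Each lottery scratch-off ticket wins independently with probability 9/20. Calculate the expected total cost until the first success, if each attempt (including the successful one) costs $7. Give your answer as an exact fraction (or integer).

E[#attempts] = 1/p = 20/9; E[cost] = 7·20/9 = 140/9.

140/9 dollars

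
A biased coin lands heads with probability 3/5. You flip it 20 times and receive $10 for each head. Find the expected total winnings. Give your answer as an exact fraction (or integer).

E[#heads] = 20·3/5 = 12 (linearity over flips).
E[winnings] = 10·12 = 120.

$120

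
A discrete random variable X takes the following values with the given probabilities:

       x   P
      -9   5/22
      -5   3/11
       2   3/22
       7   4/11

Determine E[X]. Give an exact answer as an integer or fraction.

E[X] = (5/22)·(-9) + (3/11)·(-5) + (3/22)·2 + (4/11)·7
     = -13/22

-13/22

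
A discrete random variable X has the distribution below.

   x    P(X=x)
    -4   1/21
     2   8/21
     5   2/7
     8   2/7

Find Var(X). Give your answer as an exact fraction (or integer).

E[X] = (1/21)·(-4) + (8/21)·2 + (2/7)·5 + (2/7)·8 = 30/7
E[X²] = (1/21)·16 + (8/21)·4 + (2/7)·25 + (2/7)·64 = 194/7
Var(X) = 194/7 − (30/7)² = 458/49

458/49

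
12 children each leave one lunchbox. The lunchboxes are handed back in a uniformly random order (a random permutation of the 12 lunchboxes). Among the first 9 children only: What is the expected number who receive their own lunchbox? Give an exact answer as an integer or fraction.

Let Xᵢ = 1 if person i gets their own lunchbox. For each i, P(Xᵢ=1) = 1/12.
By linearity of expectation, E[X₁+…+X_9] = 9·(1/12) = 3/4.

3/4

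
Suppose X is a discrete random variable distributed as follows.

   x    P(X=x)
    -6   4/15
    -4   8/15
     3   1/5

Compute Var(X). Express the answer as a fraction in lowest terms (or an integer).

E[X] = (4/15)·(-6) + (8/15)·(-4) + (1/5)·3 = -47/15
E[X²] = (4/15)·36 + (8/15)·16 + (1/5)·9 = 299/15
Var(X) = 299/15 − (-47/15)² = 2276/225

2276/225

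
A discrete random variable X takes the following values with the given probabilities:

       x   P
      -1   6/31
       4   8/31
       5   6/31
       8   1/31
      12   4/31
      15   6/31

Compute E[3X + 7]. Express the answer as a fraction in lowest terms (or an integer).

823/31

E[3x+7] = (6/31)·4 + (8/31)·19 + (6/31)·22 + (1/31)·31 + (4/31)·43 + (6/31)·52
     = 823/31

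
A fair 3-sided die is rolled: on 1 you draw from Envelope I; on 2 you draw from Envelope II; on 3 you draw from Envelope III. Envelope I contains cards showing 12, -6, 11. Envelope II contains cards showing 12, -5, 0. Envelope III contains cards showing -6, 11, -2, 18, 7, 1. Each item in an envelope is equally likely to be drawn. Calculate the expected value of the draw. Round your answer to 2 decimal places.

4.28

E[X | Envelope I] = (12 − 6 + 11)/3 = 17/3
E[X | Envelope II] = (12 − 5 + 0)/3 = 7/3
E[X | Envelope III] = (-6 + 11 − 2 + 18 + 7 + 1)/6 = 29/6
E[X] = (1/3)·17/3 + (1/3)·7/3 + (1/3)·29/6 = 77/18 ≈ 4.28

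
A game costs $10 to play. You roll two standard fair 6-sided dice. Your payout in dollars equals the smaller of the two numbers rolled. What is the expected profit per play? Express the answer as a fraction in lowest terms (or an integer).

Distribution of the smaller of the two numbers rolled: 1 w.p. 11/36, 2 w.p. 1/4, 3 w.p. 7/36, 4 w.p. 5/36, 5 w.p. 1/12, 6 w.p. 1/36
E[payout] = (11/36)·1 + (1/4)·2 + (7/36)·3 + (5/36)·4 + (1/12)·5 + (1/36)·6 = 91/36
Expected profit = 91/36 − 10 = -269/36

-269/36 dollars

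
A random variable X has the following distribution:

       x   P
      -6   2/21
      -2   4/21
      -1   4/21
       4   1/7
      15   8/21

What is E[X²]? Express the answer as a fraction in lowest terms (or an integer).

E[X²] = (2/21)·36 + (4/21)·4 + (4/21)·1 + (1/7)·16 + (8/21)·225
     = 1940/21

1940/21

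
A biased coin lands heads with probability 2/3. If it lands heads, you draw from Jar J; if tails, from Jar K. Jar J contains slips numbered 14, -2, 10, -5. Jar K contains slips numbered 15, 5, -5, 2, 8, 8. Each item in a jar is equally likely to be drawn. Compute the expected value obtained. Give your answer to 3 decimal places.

4.667

E[X | Jar J] = (14 − 2 + 10 − 5)/4 = 17/4
E[X | Jar K] = (15 + 5 − 5 + 2 + 8 + 8)/6 = 11/2
E[X] = (2/3)·17/4 + (1/3)·11/2 = 14/3 ≈ 4.667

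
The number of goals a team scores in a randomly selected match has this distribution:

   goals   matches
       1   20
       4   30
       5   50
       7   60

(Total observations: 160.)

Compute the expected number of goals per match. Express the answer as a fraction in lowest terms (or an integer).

Total = 160, so P(goals=1) = 20/160, etc.
E[X] = (1/8)·1 + (3/16)·4 + (5/16)·5 + (3/8)·7
     = 81/16

81/16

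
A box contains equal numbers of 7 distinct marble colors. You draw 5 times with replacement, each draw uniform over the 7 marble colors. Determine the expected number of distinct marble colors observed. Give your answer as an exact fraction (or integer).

9031/2401

Let Xⱼ=1 if type j appears at least once. P(Xⱼ=1) = 1 − ((7−1)/7)^5 = 9031/16807.
E[#distinct] = 7·9031/16807 = 9031/2401.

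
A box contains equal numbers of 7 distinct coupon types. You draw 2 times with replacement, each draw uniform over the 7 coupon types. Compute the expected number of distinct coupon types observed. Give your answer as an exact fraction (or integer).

13/7

Let Xⱼ=1 if type j appears at least once. P(Xⱼ=1) = 1 − ((7−1)/7)^2 = 13/49.
E[#distinct] = 7·13/49 = 13/7.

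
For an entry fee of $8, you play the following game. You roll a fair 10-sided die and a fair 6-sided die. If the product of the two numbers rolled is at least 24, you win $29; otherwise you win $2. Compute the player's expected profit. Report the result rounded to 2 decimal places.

$3.45

E[payout] = (13/20)·2 + (7/20)·29 = 229/20
Expected profit = 229/20 − 8 = 69/20 ≈ $3.45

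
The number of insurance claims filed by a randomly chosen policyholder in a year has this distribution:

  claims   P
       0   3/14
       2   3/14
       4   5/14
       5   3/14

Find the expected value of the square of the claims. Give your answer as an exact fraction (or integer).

E[X²] = (3/14)·0 + (3/14)·4 + (5/14)·16 + (3/14)·25
     = 167/14

167/14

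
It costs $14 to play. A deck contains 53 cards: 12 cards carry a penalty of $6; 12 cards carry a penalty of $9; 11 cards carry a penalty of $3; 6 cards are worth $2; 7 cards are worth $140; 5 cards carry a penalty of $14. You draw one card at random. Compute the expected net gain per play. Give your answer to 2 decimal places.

E[payout] = (12/53)·(-6) + (12/53)·(-9) + (11/53)·(-3) + (6/53)·2 + (7/53)·140 + (5/53)·(-14) = 709/53
Expected profit = 709/53 − 14 = -33/53 ≈ -$0.62

-$0.62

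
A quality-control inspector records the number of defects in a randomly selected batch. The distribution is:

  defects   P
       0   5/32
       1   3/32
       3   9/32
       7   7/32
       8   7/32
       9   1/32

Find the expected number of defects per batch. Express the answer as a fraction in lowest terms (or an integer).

9/2

E[X] = (5/32)·0 + (3/32)·1 + (9/32)·3 + (7/32)·7 + (7/32)·8 + (1/32)·9
     = 9/2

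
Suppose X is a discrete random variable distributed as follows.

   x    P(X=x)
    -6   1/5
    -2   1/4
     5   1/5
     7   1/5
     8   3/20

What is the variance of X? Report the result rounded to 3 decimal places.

E[X] = (1/5)·(-6) + (1/4)·(-2) + (1/5)·5 + (1/5)·7 + (3/20)·8 = 19/10
E[X²] = (1/5)·36 + (1/4)·4 + (1/5)·25 + (1/5)·49 + (3/20)·64 = 163/5
Var(X) = 163/5 − (19/10)² = 2899/100 ≈ 28.990

28.990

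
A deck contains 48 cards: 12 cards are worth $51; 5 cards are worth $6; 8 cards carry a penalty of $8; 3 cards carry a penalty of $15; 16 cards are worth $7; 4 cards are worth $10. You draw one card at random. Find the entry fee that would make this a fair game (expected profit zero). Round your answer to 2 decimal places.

E[payout] = (12/48)·51 + (5/48)·6 + (8/48)·(-8) + (3/48)·(-15) + (16/48)·7 + (4/48)·10 = 685/48
Fair fee = E[payout] = 685/48 ≈ $14.27

$14.27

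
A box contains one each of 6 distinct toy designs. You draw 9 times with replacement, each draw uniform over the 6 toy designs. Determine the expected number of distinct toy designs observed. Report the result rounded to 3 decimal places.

4.837

Let Xⱼ=1 if type j appears at least once. P(Xⱼ=1) = 1 − ((6−1)/6)^9 = 8124571/10077696.
E[#distinct] = 6·8124571/10077696 = 8124571/1679616.
≈ 4.837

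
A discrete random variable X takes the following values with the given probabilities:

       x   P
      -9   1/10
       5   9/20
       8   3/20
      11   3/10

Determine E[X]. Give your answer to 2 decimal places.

E[X] = (1/10)·(-9) + (9/20)·5 + (3/20)·8 + (3/10)·11
     = 117/20 ≈ 5.85

5.85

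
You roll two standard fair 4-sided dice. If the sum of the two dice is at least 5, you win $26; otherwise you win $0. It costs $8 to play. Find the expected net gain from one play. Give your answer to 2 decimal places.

$8.25

E[payout] = (3/8)·0 + (5/8)·26 = 65/4
Expected profit = 65/4 − 8 = 33/4 ≈ $8.25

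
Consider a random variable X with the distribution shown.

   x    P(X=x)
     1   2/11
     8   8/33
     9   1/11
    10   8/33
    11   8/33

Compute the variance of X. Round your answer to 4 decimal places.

E[X] = (2/11)·1 + (8/33)·8 + (1/11)·9 + (8/33)·10 + (8/33)·11 = 265/33
E[X²] = (2/11)·1 + (8/33)·64 + (1/11)·81 + (8/33)·100 + (8/33)·121 = 843/11
Var(X) = 843/11 − (265/33)² = 13232/1089 ≈ 12.1506

12.1506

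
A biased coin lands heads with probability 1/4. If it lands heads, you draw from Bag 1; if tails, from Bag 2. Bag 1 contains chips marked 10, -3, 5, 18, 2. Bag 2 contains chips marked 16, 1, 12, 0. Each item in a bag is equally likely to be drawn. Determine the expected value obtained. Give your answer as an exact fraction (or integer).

E[X | Bag 1] = (10 − 3 + 5 + 18 + 2)/5 = 32/5
E[X | Bag 2] = (16 + 1 + 12 + 0)/4 = 29/4
E[X] = (1/4)·32/5 + (3/4)·29/4 = 563/80

563/80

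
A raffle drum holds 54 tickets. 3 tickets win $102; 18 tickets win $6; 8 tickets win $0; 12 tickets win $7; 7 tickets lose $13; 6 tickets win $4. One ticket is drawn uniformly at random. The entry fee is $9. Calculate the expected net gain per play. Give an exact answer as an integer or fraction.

E[payout] = (3/54)·102 + (18/54)·6 + (8/54)·0 + (12/54)·7 + (7/54)·(-13) + (6/54)·4 = 431/54
Expected profit = 431/54 − 9 = -55/54

-55/54 dollars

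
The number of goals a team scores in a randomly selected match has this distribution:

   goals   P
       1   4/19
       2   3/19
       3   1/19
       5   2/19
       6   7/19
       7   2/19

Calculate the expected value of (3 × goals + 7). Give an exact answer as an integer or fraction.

E[3x+7] = (4/19)·10 + (3/19)·13 + (1/19)·16 + (2/19)·22 + (7/19)·25 + (2/19)·28
     = 370/19

370/19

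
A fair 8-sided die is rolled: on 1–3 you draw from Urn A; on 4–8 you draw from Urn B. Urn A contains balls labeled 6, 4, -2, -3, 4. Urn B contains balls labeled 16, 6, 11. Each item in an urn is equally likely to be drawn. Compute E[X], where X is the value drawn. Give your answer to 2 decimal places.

E[X | Urn A] = (6 + 4 − 2 − 3 + 4)/5 = 9/5
E[X | Urn B] = (16 + 6 + 11)/3 = 11
E[X] = (3/8)·9/5 + (5/8)·11 = 151/20 ≈ 7.55

7.55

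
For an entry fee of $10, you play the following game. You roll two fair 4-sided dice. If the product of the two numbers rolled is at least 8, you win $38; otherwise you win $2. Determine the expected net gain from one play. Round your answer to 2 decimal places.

E[payout] = (5/8)·2 + (3/8)·38 = 31/2
Expected profit = 31/2 − 10 = 11/2 ≈ $5.50

$5.50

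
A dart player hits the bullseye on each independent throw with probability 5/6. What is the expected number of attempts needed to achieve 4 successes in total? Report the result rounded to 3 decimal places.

By linearity (sum of 4 independent geometric waits), E[trials] = 4/p = 4/(5/6) = 24/5.
≈ 4.800

4.800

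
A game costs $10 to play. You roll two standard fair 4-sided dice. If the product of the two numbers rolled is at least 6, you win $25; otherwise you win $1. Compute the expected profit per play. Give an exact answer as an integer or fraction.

E[payout] = (1/2)·1 + (1/2)·25 = 13
Expected profit = 13 − 10 = 3

$3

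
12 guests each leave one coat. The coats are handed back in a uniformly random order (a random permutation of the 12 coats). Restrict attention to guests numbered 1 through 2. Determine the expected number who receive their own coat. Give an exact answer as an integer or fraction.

1/6

Let Xᵢ = 1 if person i gets their own coat. For each i, P(Xᵢ=1) = 1/12.
By linearity of expectation, E[X₁+…+X_2] = 2·(1/12) = 1/6.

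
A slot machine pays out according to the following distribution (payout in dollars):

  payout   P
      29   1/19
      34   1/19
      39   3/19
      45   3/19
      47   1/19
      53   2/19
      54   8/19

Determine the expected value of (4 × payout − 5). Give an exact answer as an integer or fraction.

3505/19

E[4x-5] = (1/19)·111 + (1/19)·131 + (3/19)·151 + (3/19)·175 + (1/19)·183 + (2/19)·207 + (8/19)·211
     = 3505/19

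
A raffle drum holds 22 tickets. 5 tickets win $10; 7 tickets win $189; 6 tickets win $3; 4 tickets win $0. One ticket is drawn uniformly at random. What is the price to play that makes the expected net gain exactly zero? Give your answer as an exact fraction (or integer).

E[payout] = (5/22)·10 + (7/22)·189 + (6/22)·3 + (4/22)·0 = 1391/22
Fair fee = E[payout] = 1391/22

1391/22 dollars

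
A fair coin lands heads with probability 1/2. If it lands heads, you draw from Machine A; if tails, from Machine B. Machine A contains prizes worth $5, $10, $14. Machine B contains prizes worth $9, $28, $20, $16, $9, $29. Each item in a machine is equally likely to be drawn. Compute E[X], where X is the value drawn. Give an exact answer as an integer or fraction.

E[X | Machine A] = (5 + 10 + 14)/3 = 29/3
E[X | Machine B] = (9 + 28 + 20 + 16 + 9 + 29)/6 = 37/2
E[X] = (1/2)·29/3 + (1/2)·37/2 = 169/12

169/12 dollars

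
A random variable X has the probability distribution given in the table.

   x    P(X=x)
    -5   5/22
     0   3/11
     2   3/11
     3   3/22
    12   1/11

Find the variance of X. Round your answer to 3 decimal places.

20.264

E[X] = (5/22)·(-5) + (3/11)·0 + (3/11)·2 + (3/22)·3 + (1/11)·12 = 10/11
E[X²] = (5/22)·25 + (3/11)·0 + (3/11)·4 + (3/22)·9 + (1/11)·144 = 232/11
Var(X) = 232/11 − (10/11)² = 2452/121 ≈ 20.264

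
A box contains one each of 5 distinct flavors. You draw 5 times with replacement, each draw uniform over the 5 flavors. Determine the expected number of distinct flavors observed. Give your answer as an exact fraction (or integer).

Let Xⱼ=1 if type j appears at least once. P(Xⱼ=1) = 1 − ((5−1)/5)^5 = 2101/3125.
E[#distinct] = 5·2101/3125 = 2101/625.

2101/625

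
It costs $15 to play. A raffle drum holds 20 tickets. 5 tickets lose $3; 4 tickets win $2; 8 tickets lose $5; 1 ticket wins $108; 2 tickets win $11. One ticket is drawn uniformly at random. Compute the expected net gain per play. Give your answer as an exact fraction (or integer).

-217/20 dollars

E[payout] = (5/20)·(-3) + (4/20)·2 + (8/20)·(-5) + (1/20)·108 + (2/20)·11 = 83/20
Expected profit = 83/20 − 15 = -217/20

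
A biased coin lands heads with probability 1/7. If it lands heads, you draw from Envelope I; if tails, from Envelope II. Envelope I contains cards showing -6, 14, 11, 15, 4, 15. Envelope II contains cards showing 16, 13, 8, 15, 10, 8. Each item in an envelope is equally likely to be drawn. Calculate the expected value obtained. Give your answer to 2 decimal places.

E[X | Envelope I] = (-6 + 14 + 11 + 15 + 4 + 15)/6 = 53/6
E[X | Envelope II] = (16 + 13 + 8 + 15 + 10 + 8)/6 = 35/3
E[X] = (1/7)·53/6 + (6/7)·35/3 = 473/42 ≈ 11.26

11.26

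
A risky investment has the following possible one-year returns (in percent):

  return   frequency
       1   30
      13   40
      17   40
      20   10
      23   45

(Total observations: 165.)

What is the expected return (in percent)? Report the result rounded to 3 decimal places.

14.939

Total = 165, so P(return=1) = 30/165, etc.
E[X] = (2/11)·1 + (8/33)·13 + (8/33)·17 + (2/33)·20 + (3/11)·23
     = 493/33 ≈ 14.939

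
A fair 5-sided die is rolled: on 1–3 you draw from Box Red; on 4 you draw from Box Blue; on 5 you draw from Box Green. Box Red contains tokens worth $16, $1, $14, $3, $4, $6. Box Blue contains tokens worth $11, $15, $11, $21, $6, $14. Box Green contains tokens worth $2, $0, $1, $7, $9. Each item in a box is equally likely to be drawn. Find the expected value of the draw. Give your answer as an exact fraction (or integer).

E[X | Box Red] = (16 + 1 + 14 + 3 + 4 + 6)/6 = 22/3
E[X | Box Blue] = (11 + 15 + 11 + 21 + 6 + 14)/6 = 13
E[X | Box Green] = (2 + 0 + 1 + 7 + 9)/5 = 19/5
E[X] = (3/5)·22/3 + (1/5)·13 + (1/5)·19/5 = 194/25

194/25 dollars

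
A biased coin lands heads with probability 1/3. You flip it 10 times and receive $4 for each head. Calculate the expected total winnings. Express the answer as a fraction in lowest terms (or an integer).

E[#heads] = 10·1/3 = 10/3 (linearity over flips).
E[winnings] = 4·10/3 = 40/3.

40/3 dollars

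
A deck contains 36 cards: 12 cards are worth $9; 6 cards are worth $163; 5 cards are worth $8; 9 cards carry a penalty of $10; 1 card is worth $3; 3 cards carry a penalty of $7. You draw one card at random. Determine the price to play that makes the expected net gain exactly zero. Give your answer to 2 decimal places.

$28.28

E[payout] = (12/36)·9 + (6/36)·163 + (5/36)·8 + (9/36)·(-10) + (1/36)·3 + (3/36)·(-7) = 509/18
Fair fee = E[payout] = 509/18 ≈ $28.28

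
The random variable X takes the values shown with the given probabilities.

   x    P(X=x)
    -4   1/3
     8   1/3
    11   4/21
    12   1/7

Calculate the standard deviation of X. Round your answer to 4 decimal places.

E[X] = 36/7, E[X²] = 492/7
Var(X) = E[X²] − (E[X])² = 492/7 − 1296/49 = 2148/49
SD(X) = √(2148/49) ≈ 6.6209

6.6209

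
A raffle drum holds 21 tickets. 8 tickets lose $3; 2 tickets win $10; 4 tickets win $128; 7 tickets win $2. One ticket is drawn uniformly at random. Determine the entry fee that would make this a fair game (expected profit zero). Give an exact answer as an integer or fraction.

E[payout] = (8/21)·(-3) + (2/21)·10 + (4/21)·128 + (7/21)·2 = 174/7
Fair fee = E[payout] = 174/7

174/7 dollars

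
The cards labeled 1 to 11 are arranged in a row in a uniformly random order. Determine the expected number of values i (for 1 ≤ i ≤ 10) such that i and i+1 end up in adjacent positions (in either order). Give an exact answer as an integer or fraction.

20/11

For each i ∈ {1,…,10}, let Xᵢ = 1 if i and i+1 are adjacent. P(Xᵢ=1) = 2·(11−1)!/11! = 2/11.
By linearity, E[ΣXᵢ] = (10)·(2/11) = 20/11.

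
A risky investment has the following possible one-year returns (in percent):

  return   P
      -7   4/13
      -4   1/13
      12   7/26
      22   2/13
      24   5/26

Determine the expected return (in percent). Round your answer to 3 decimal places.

8.769

E[X] = (4/13)·(-7) + (1/13)·(-4) + (7/26)·12 + (2/13)·22 + (5/26)·24
     = 114/13 ≈ 8.769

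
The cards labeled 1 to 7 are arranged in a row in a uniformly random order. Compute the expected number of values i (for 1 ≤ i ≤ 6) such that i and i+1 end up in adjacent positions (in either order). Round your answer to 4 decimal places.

For each i ∈ {1,…,6}, let Xᵢ = 1 if i and i+1 are adjacent. P(Xᵢ=1) = 2·(7−1)!/7! = 2/7.
By linearity, E[ΣXᵢ] = (6)·(2/7) = 12/7.
≈ 1.7143

1.7143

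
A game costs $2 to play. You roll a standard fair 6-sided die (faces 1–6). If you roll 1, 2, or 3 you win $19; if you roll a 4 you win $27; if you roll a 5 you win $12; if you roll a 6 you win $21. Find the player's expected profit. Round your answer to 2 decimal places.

E[payout] = (1/6)·12 + (1/2)·19 + (1/6)·21 + (1/6)·27 = 39/2
Expected profit = 39/2 − 2 = 35/2 ≈ $17.50

$17.50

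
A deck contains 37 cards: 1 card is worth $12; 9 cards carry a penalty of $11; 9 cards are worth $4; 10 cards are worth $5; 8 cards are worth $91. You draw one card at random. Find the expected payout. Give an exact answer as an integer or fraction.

727/37 dollars

E[payout] = (1/37)·12 + (9/37)·(-11) + (9/37)·4 + (10/37)·5 + (8/37)·91 = 727/37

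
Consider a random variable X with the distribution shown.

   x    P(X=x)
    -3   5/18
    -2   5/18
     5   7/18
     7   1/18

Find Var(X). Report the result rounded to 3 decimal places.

15.164

E[X] = (5/18)·(-3) + (5/18)·(-2) + (7/18)·5 + (1/18)·7 = 17/18
E[X²] = (5/18)·9 + (5/18)·4 + (7/18)·25 + (1/18)·49 = 289/18
Var(X) = 289/18 − (17/18)² = 4913/324 ≈ 15.164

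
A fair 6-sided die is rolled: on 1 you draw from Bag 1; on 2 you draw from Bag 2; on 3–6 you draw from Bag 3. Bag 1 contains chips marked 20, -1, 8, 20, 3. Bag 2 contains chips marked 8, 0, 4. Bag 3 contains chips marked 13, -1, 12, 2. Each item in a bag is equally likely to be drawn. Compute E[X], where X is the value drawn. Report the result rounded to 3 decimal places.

E[X | Bag 1] = (20 − 1 + 8 + 20 + 3)/5 = 10
E[X | Bag 2] = (8 + 0 + 4)/3 = 4
E[X | Bag 3] = (13 − 1 + 12 + 2)/4 = 13/2
E[X] = (1/6)·10 + (1/6)·4 + (2/3)·13/2 = 20/3 ≈ 6.667

6.667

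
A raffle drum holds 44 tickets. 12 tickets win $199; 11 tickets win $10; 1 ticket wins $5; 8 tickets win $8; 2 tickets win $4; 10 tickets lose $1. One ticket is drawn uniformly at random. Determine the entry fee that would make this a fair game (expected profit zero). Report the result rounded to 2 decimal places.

$58.30

E[payout] = (12/44)·199 + (11/44)·10 + (1/44)·5 + (8/44)·8 + (2/44)·4 + (10/44)·(-1) = 2565/44
Fair fee = E[payout] = 2565/44 ≈ $58.30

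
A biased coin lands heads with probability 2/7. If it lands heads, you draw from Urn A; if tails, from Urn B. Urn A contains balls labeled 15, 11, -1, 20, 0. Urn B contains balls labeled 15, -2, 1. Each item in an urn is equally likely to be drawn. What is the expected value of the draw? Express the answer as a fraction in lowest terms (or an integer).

124/21

E[X | Urn A] = (15 + 11 − 1 + 20 + 0)/5 = 9
E[X | Urn B] = (15 − 2 + 1)/3 = 14/3
E[X] = (2/7)·9 + (5/7)·14/3 = 124/21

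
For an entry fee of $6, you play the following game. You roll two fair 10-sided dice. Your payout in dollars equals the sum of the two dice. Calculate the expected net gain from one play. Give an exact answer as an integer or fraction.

Distribution of the sum of the two dice: 2 w.p. 1/100, 3 w.p. 1/50, 4 w.p. 3/100, 5 w.p. 1/25, 6 w.p. 1/20, 7 w.p. 3/50, …
E[payout] = (1/100)·2 + (1/50)·3 + (3/100)·4 + (1/25)·5 + (1/20)·6 + (3/50)·7 + (7/100)·8 + (2/25)·9 + (9/100)·10 + (1/10)·11 + (9/100)·12 + (2/25)·13 + (7/100)·14 + (3/50)·15 + (1/20)·16 + (1/25)·17 + (3/100)·18 + (1/50)·19 + (1/100)·20 = 11
Expected profit = 11 − 6 = 5

$5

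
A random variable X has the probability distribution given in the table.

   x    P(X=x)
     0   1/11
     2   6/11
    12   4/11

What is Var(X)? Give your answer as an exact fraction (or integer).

3000/121

E[X] = (1/11)·0 + (6/11)·2 + (4/11)·12 = 60/11
E[X²] = (1/11)·0 + (6/11)·4 + (4/11)·144 = 600/11
Var(X) = 600/11 − (60/11)² = 3000/121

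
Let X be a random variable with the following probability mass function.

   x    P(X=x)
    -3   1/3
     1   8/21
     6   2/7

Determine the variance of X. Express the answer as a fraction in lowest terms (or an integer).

5498/441

E[X] = (1/3)·(-3) + (8/21)·1 + (2/7)·6 = 23/21
E[X²] = (1/3)·9 + (8/21)·1 + (2/7)·36 = 41/3
Var(X) = 41/3 − (23/21)² = 5498/441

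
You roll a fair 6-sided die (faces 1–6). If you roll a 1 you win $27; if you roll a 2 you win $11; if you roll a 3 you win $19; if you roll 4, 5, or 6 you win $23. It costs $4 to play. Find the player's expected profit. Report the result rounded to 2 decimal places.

$17.00

E[payout] = (1/6)·11 + (1/6)·19 + (1/2)·23 + (1/6)·27 = 21
Expected profit = 21 − 4 = 17 ≈ $17.00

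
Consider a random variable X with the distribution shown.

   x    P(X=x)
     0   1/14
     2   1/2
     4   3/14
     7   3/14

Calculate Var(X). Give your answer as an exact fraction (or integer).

E[X] = (1/14)·0 + (1/2)·2 + (3/14)·4 + (3/14)·7 = 47/14
E[X²] = (1/14)·0 + (1/2)·4 + (3/14)·16 + (3/14)·49 = 223/14
Var(X) = 223/14 − (47/14)² = 913/196

913/196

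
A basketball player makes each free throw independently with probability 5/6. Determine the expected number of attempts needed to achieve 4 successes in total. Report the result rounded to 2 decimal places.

By linearity (sum of 4 independent geometric waits), E[trials] = 4/p = 4/(5/6) = 24/5.
≈ 4.80

4.80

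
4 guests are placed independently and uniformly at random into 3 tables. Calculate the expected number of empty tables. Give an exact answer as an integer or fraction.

Let Xⱼ=1 if table j is empty. P(Xⱼ=1) = ((3-1)/3)^4 = 16/81.
By linearity, E[#empty] = 3·16/81 = 16/27.

16/27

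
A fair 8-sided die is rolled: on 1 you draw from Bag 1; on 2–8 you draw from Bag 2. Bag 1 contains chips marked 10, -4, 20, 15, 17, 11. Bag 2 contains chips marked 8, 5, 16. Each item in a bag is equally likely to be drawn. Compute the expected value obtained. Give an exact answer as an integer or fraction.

475/48

E[X | Bag 1] = (10 − 4 + 20 + 15 + 17 + 11)/6 = 23/2
E[X | Bag 2] = (8 + 5 + 16)/3 = 29/3
E[X] = (1/8)·23/2 + (7/8)·29/3 = 475/48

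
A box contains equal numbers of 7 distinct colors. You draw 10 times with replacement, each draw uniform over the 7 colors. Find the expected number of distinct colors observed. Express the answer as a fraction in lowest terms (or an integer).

222009073/40353607

Let Xⱼ=1 if type j appears at least once. P(Xⱼ=1) = 1 − ((7−1)/7)^10 = 222009073/282475249.
E[#distinct] = 7·222009073/282475249 = 222009073/40353607.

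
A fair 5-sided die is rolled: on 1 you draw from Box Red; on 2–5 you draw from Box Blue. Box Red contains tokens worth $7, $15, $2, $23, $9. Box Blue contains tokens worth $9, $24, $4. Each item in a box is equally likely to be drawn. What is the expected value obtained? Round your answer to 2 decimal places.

E[X | Box Red] = (7 + 15 + 2 + 23 + 9)/5 = 56/5
E[X | Box Blue] = (9 + 24 + 4)/3 = 37/3
E[X] = (1/5)·56/5 + (4/5)·37/3 = 908/75 ≈ 12.11

$12.11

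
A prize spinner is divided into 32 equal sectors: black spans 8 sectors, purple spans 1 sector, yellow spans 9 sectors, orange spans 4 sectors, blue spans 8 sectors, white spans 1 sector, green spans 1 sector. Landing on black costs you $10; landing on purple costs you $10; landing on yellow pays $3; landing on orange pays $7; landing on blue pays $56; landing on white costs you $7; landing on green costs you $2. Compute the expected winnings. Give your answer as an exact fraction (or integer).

E[payout] = (8/32)·(-10) + (1/32)·(-10) + (9/32)·3 + (4/32)·7 + (8/32)·56 + (1/32)·(-7) + (1/32)·(-2) = 101/8

101/8 dollars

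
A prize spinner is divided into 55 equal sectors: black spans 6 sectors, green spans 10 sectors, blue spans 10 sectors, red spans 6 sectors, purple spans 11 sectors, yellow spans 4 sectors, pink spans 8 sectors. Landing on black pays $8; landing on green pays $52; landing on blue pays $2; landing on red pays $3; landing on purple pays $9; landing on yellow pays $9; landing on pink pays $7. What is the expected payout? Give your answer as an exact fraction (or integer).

E[payout] = (6/55)·8 + (10/55)·52 + (10/55)·2 + (6/55)·3 + (11/55)·9 + (4/55)·9 + (8/55)·7 = 797/55

797/55 dollars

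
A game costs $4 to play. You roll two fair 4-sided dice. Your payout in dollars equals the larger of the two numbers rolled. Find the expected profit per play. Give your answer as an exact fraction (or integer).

-7/8 dollars

Distribution of the larger of the two numbers rolled: 1 w.p. 1/16, 2 w.p. 3/16, 3 w.p. 5/16, 4 w.p. 7/16
E[payout] = (1/16)·1 + (3/16)·2 + (5/16)·3 + (7/16)·4 = 25/8
Expected profit = 25/8 − 4 = -7/8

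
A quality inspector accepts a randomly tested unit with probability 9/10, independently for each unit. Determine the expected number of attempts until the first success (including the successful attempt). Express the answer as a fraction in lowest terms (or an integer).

For a geometric distribution, E[trials] = 1/p = 1/(9/10) = 10/9.

10/9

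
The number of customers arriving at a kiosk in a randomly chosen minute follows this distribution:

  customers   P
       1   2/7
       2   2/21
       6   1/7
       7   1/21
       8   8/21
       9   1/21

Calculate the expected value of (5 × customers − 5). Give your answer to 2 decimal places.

E[5x-5] = (2/7)·0 + (2/21)·5 + (1/7)·25 + (1/21)·30 + (8/21)·35 + (1/21)·40
     = 145/7 ≈ 20.71

20.71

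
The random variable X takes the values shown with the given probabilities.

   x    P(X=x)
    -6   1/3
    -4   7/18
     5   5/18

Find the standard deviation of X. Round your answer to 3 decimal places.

4.525

E[X] = -13/6, E[X²] = 151/6
Var(X) = E[X²] − (E[X])² = 151/6 − 169/36 = 737/36
SD(X) = √(737/36) ≈ 4.525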